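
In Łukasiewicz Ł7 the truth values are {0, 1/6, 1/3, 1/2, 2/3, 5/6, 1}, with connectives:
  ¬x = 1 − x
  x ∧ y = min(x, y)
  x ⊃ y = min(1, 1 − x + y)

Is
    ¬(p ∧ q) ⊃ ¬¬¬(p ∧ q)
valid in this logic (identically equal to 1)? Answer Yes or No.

At p = 0, q = 1/3, for instance:
p ∧ q = 0 ∧ 1/3 = 0
¬(p ∧ q) = ¬0 = 1
¬¬(p ∧ q) = ¬1 = 0
¬¬¬(p ∧ q) = ¬0 = 1
¬(p ∧ q) ⊃ ¬¬¬(p ∧ q) = 1 ⊃ 1 = 1
and checking the remaining 48 assignments likewise gives ≥ 1 in every case.

Yes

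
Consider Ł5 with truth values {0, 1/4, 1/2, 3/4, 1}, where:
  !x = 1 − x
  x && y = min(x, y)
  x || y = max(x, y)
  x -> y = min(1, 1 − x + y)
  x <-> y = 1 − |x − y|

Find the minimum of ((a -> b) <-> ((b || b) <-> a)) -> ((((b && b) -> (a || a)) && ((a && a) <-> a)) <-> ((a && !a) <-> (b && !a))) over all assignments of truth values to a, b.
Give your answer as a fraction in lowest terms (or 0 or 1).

Take a = 1/2, b = 0:
a -> b = 1/2 -> 0 = 1/2
b || b = 0 || 0 = 0
(b || b) <-> a = 0 <-> 1/2 = 1/2
(a -> b) <-> ((b || b) <-> a) = 1/2 <-> 1/2 = 1
b && b = 0 && 0 = 0
a || a = 1/2 || 1/2 = 1/2
(b && b) -> (a || a) = 0 -> 1/2 = 1
a && a = 1/2 && 1/2 = 1/2
(a && a) <-> a = 1/2 <-> 1/2 = 1
((b && b) -> (a || a)) && ((a && a) <-> a) = 1 && 1 = 1
!a = !1/2 = 1/2
a && !a = 1/2 && 1/2 = 1/2
!a = !1/2 = 1/2
b && !a = 0 && 1/2 = 0
(a && !a) <-> (b && !a) = 1/2 <-> 0 = 1/2
(((b && b) -> (a || a)) && ((a && a) <-> a)) <-> ((a && !a) <-> (b && !a)) = 1 <-> 1/2 = 1/2
((a -> b) <-> ((b || b) <-> a)) -> ((((b && b) -> (a || a)) && ((a && a) <-> a)) <-> ((a && !a) <-> (b && !a))) = 1 -> 1/2 = 1/2
No assignment yields a value below 1/2, so this is the minimum.

1/2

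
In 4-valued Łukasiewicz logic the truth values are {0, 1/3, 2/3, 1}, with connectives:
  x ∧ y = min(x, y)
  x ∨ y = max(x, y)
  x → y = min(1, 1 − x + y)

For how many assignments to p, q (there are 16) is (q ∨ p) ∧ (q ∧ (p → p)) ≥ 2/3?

8

p = 0, q = 0 ↦ 0  <
p = 0, q = 1/3 ↦ 1/3  <
p = 0, q = 2/3 ↦ 2/3  ≥
p = 0, q = 1 ↦ 1  ≥
p = 1/3, q = 0 ↦ 0  <
p = 1/3, q = 1/3 ↦ 1/3  <
p = 1/3, q = 2/3 ↦ 2/3  ≥
p = 1/3, q = 1 ↦ 1  ≥
p = 2/3, q = 0 ↦ 0  <
p = 2/3, q = 1/3 ↦ 1/3  <
p = 2/3, q = 2/3 ↦ 2/3  ≥
p = 2/3, q = 1 ↦ 1  ≥
p = 1, q = 0 ↦ 0  <
p = 1, q = 1/3 ↦ 1/3  <
p = 1, q = 2/3 ↦ 2/3  ≥
p = 1, q = 1 ↦ 1  ≥
So 8 of the 16 assignments meet the threshold.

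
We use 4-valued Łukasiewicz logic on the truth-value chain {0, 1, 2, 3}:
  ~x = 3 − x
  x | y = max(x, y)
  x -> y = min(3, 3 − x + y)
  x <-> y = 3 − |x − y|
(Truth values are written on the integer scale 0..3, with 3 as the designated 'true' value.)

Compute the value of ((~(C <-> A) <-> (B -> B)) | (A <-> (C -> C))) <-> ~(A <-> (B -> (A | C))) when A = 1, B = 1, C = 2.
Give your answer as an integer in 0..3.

2

C <-> A = 2 <-> 1 = 2
~(C <-> A) = ~2 = 1
B -> B = 1 -> 1 = 3
~(C <-> A) <-> (B -> B) = 1 <-> 3 = 1
C -> C = 2 -> 2 = 3
A <-> (C -> C) = 1 <-> 3 = 1
(~(C <-> A) <-> (B -> B)) | (A <-> (C -> C)) = 1 | 1 = 1
A | C = 1 | 2 = 2
B -> (A | C) = 1 -> 2 = 3
A <-> (B -> (A | C)) = 1 <-> 3 = 1
~(A <-> (B -> (A | C))) = ~1 = 2
((~(C <-> A) <-> (B -> B)) | (A <-> (C -> C))) <-> ~(A <-> (B -> (A | C))) = 1 <-> 2 = 2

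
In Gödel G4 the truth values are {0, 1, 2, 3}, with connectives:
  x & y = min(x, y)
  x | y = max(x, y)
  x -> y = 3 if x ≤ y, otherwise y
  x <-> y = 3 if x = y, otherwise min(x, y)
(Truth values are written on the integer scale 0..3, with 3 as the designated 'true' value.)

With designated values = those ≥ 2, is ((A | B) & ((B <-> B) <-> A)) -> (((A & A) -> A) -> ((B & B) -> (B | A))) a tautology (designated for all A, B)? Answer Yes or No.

A = 0, B = 0 ↦ 3
A = 0, B = 1 ↦ 3
A = 0, B = 2 ↦ 3
A = 0, B = 3 ↦ 3
A = 1, B = 0 ↦ 3
A = 1, B = 1 ↦ 3
A = 1, B = 2 ↦ 3
A = 1, B = 3 ↦ 3
A = 2, B = 0 ↦ 3
A = 2, B = 1 ↦ 3
A = 2, B = 2 ↦ 3
A = 2, B = 3 ↦ 3
A = 3, B = 0 ↦ 3
A = 3, B = 1 ↦ 3
A = 3, B = 2 ↦ 3
A = 3, B = 3 ↦ 3
Every assignment gives a value ≥ 2.

Yes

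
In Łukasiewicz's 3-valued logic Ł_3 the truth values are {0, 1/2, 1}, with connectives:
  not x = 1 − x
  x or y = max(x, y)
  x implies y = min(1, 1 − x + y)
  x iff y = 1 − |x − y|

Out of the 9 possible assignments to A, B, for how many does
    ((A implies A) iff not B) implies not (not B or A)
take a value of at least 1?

A = 0, B = 0 ↦ 0  <
A = 0, B = 1/2 ↦ 1  ≥
A = 0, B = 1 ↦ 1  ≥
A = 1/2, B = 0 ↦ 0  <
A = 1/2, B = 1/2 ↦ 1  ≥
A = 1/2, B = 1 ↦ 1  ≥
A = 1, B = 0 ↦ 0  <
A = 1, B = 1/2 ↦ 1/2  <
A = 1, B = 1 ↦ 1  ≥
So 5 of the 9 assignments meet the threshold.

5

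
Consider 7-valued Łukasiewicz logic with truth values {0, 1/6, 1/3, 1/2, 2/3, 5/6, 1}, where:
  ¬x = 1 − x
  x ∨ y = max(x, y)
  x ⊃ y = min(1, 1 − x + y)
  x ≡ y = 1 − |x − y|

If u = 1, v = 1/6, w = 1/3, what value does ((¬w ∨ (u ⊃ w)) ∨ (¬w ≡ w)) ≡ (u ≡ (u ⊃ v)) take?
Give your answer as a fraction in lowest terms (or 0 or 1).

¬w = ¬1/3 = 2/3
u ⊃ w = 1 ⊃ 1/3 = 1/3
¬w ∨ (u ⊃ w) = 2/3 ∨ 1/3 = 2/3
¬w = ¬1/3 = 2/3
¬w ≡ w = 2/3 ≡ 1/3 = 2/3
(¬w ∨ (u ⊃ w)) ∨ (¬w ≡ w) = 2/3 ∨ 2/3 = 2/3
u ⊃ v = 1 ⊃ 1/6 = 1/6
u ≡ (u ⊃ v) = 1 ≡ 1/6 = 1/6
((¬w ∨ (u ⊃ w)) ∨ (¬w ≡ w)) ≡ (u ≡ (u ⊃ v)) = 2/3 ≡ 1/6 = 1/2

1/2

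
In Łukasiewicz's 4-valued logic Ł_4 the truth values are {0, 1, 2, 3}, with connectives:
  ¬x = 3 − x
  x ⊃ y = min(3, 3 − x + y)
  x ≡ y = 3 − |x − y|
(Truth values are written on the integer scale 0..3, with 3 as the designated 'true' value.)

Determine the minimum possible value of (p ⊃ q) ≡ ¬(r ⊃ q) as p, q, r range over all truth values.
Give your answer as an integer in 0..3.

0

Take p = 0, q = 0, r = 0:
p ⊃ q = 0 ⊃ 0 = 3
r ⊃ q = 0 ⊃ 0 = 3
¬(r ⊃ q) = ¬3 = 0
(p ⊃ q) ≡ ¬(r ⊃ q) = 3 ≡ 0 = 0
No assignment yields a value below 0, so this is the minimum.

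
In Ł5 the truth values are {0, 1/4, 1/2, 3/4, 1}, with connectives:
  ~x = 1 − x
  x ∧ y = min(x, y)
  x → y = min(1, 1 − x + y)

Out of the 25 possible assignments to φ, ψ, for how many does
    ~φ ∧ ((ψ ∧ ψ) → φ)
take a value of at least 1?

1

value 1: 1 assignment (counts)
value 3/4: 4 assignments
value 1/2: 7 assignments
value 1/4: 7 assignments
value 0: 6 assignments
So 1 of the 25 assignments meets the threshold.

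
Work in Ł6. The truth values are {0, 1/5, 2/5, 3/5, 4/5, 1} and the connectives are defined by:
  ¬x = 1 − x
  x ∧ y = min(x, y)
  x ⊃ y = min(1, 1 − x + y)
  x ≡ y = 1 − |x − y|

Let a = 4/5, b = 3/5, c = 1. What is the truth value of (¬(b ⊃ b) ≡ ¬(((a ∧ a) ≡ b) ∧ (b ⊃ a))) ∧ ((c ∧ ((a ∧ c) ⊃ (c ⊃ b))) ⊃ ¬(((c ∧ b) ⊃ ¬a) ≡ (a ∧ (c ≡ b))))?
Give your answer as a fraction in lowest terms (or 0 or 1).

b ⊃ b = 3/5 ⊃ 3/5 = 1
¬(b ⊃ b) = ¬1 = 0
a ∧ a = 4/5 ∧ 4/5 = 4/5
(a ∧ a) ≡ b = 4/5 ≡ 3/5 = 4/5
b ⊃ a = 3/5 ⊃ 4/5 = 1
((a ∧ a) ≡ b) ∧ (b ⊃ a) = 4/5 ∧ 1 = 4/5
¬(((a ∧ a) ≡ b) ∧ (b ⊃ a)) = ¬4/5 = 1/5
¬(b ⊃ b) ≡ ¬(((a ∧ a) ≡ b) ∧ (b ⊃ a)) = 0 ≡ 1/5 = 4/5
a ∧ c = 4/5 ∧ 1 = 4/5
c ⊃ b = 1 ⊃ 3/5 = 3/5
(a ∧ c) ⊃ (c ⊃ b) = 4/5 ⊃ 3/5 = 4/5
c ∧ ((a ∧ c) ⊃ (c ⊃ b)) = 1 ∧ 4/5 = 4/5
c ∧ b = 1 ∧ 3/5 = 3/5
¬a = ¬4/5 = 1/5
(c ∧ b) ⊃ ¬a = 3/5 ⊃ 1/5 = 3/5
c ≡ b = 1 ≡ 3/5 = 3/5
a ∧ (c ≡ b) = 4/5 ∧ 3/5 = 3/5
((c ∧ b) ⊃ ¬a) ≡ (a ∧ (c ≡ b)) = 3/5 ≡ 3/5 = 1
¬(((c ∧ b) ⊃ ¬a) ≡ (a ∧ (c ≡ b))) = ¬1 = 0
(c ∧ ((a ∧ c) ⊃ (c ⊃ b))) ⊃ ¬(((c ∧ b) ⊃ ¬a) ≡ (a ∧ (c ≡ b))) = 4/5 ⊃ 0 = 1/5
(¬(b ⊃ b) ≡ ¬(((a ∧ a) ≡ b) ∧ (b ⊃ a))) ∧ ((c ∧ ((a ∧ c) ⊃ (c ⊃ b))) ⊃ ¬(((c ∧ b) ⊃ ¬a) ≡ (a ∧ (c ≡ b)))) = 4/5 ∧ 1/5 = 1/5

1/5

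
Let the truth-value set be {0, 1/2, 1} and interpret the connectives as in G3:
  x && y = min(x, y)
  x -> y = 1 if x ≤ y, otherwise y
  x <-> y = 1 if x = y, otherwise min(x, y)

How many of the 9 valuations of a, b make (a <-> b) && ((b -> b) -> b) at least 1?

a = 0, b = 0 ↦ 0  <
a = 0, b = 1/2 ↦ 0  <
a = 0, b = 1 ↦ 0  <
a = 1/2, b = 0 ↦ 0  <
a = 1/2, b = 1/2 ↦ 1/2  <
a = 1/2, b = 1 ↦ 1/2  <
a = 1, b = 0 ↦ 0  <
a = 1, b = 1/2 ↦ 1/2  <
a = 1, b = 1 ↦ 1  ≥
So 1 of the 9 assignments meets the threshold.

1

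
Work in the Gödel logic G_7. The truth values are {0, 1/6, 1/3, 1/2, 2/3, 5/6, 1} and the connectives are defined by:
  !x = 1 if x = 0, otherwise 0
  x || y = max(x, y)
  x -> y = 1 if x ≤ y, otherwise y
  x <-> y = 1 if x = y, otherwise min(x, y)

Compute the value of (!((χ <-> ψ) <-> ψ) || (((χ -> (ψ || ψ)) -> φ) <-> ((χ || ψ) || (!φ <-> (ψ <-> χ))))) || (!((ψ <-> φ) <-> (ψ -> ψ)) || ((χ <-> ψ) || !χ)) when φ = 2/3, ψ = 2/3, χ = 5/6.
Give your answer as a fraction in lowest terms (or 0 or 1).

5/6

χ <-> ψ = 5/6 <-> 2/3 = 2/3
(χ <-> ψ) <-> ψ = 2/3 <-> 2/3 = 1
!((χ <-> ψ) <-> ψ) = !1 = 0
ψ || ψ = 2/3 || 2/3 = 2/3
χ -> (ψ || ψ) = 5/6 -> 2/3 = 2/3
(χ -> (ψ || ψ)) -> φ = 2/3 -> 2/3 = 1
χ || ψ = 5/6 || 2/3 = 5/6
!φ = !2/3 = 0
ψ <-> χ = 2/3 <-> 5/6 = 2/3
!φ <-> (ψ <-> χ) = 0 <-> 2/3 = 0
(χ || ψ) || (!φ <-> (ψ <-> χ)) = 5/6 || 0 = 5/6
((χ -> (ψ || ψ)) -> φ) <-> ((χ || ψ) || (!φ <-> (ψ <-> χ))) = 1 <-> 5/6 = 5/6
!((χ <-> ψ) <-> ψ) || (((χ -> (ψ || ψ)) -> φ) <-> ((χ || ψ) || (!φ <-> (ψ <-> χ)))) = 0 || 5/6 = 5/6
ψ <-> φ = 2/3 <-> 2/3 = 1
ψ -> ψ = 2/3 -> 2/3 = 1
(ψ <-> φ) <-> (ψ -> ψ) = 1 <-> 1 = 1
!((ψ <-> φ) <-> (ψ -> ψ)) = !1 = 0
χ <-> ψ = 5/6 <-> 2/3 = 2/3
!χ = !5/6 = 0
(χ <-> ψ) || !χ = 2/3 || 0 = 2/3
!((ψ <-> φ) <-> (ψ -> ψ)) || ((χ <-> ψ) || !χ) = 0 || 2/3 = 2/3
(!((χ <-> ψ) <-> ψ) || (((χ -> (ψ || ψ)) -> φ) <-> ((χ || ψ) || (!φ <-> (ψ <-> χ))))) || (!((ψ <-> φ) <-> (ψ -> ψ)) || ((χ <-> ψ) || !χ)) = 5/6 || 2/3 = 5/6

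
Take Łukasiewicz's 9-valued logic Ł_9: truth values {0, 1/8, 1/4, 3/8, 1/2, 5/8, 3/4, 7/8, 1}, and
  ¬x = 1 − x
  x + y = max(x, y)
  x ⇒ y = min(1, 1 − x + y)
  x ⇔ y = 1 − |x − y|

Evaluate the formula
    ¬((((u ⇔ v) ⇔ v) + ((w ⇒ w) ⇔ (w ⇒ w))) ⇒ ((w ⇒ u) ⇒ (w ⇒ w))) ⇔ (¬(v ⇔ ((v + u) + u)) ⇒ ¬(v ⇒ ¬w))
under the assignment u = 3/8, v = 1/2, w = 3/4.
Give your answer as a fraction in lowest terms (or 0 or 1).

0

u ⇔ v = 3/8 ⇔ 1/2 = 7/8
(u ⇔ v) ⇔ v = 7/8 ⇔ 1/2 = 5/8
w ⇒ w = 3/4 ⇒ 3/4 = 1
w ⇒ w = 3/4 ⇒ 3/4 = 1
(w ⇒ w) ⇔ (w ⇒ w) = 1 ⇔ 1 = 1
((u ⇔ v) ⇔ v) + ((w ⇒ w) ⇔ (w ⇒ w)) = 5/8 + 1 = 1
w ⇒ u = 3/4 ⇒ 3/8 = 5/8
w ⇒ w = 3/4 ⇒ 3/4 = 1
(w ⇒ u) ⇒ (w ⇒ w) = 5/8 ⇒ 1 = 1
(((u ⇔ v) ⇔ v) + ((w ⇒ w) ⇔ (w ⇒ w))) ⇒ ((w ⇒ u) ⇒ (w ⇒ w)) = 1 ⇒ 1 = 1
¬((((u ⇔ v) ⇔ v) + ((w ⇒ w) ⇔ (w ⇒ w))) ⇒ ((w ⇒ u) ⇒ (w ⇒ w))) = ¬1 = 0
v + u = 1/2 + 3/8 = 1/2
(v + u) + u = 1/2 + 3/8 = 1/2
v ⇔ ((v + u) + u) = 1/2 ⇔ 1/2 = 1
¬(v ⇔ ((v + u) + u)) = ¬1 = 0
¬w = ¬3/4 = 1/4
v ⇒ ¬w = 1/2 ⇒ 1/4 = 3/4
¬(v ⇒ ¬w) = ¬3/4 = 1/4
¬(v ⇔ ((v + u) + u)) ⇒ ¬(v ⇒ ¬w) = 0 ⇒ 1/4 = 1
¬((((u ⇔ v) ⇔ v) + ((w ⇒ w) ⇔ (w ⇒ w))) ⇒ ((w ⇒ u) ⇒ (w ⇒ w))) ⇔ (¬(v ⇔ ((v + u) + u)) ⇒ ¬(v ⇒ ¬w)) = 0 ⇔ 1 = 0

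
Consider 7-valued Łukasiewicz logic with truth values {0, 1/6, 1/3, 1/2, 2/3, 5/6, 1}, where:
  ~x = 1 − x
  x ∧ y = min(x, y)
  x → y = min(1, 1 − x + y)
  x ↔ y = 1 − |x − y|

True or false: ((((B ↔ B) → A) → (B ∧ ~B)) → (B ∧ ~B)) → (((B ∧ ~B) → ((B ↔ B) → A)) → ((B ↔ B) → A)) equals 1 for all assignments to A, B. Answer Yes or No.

Yes

At A = 0, B = 5/6, for instance:
B ↔ B = 5/6 ↔ 5/6 = 1
(B ↔ B) → A = 1 → 0 = 0
~B = ~5/6 = 1/6
B ∧ ~B = 5/6 ∧ 1/6 = 1/6
((B ↔ B) → A) → (B ∧ ~B) = 0 → 1/6 = 1
(((B ↔ B) → A) → (B ∧ ~B)) → (B ∧ ~B) = 1 → 1/6 = 1/6
(B ∧ ~B) → ((B ↔ B) → A) = 1/6 → 0 = 5/6
((B ∧ ~B) → ((B ↔ B) → A)) → ((B ↔ B) → A) = 5/6 → 0 = 1/6
((((B ↔ B) → A) → (B ∧ ~B)) → (B ∧ ~B)) → (((B ∧ ~B) → ((B ↔ B) → A)) → ((B ↔ B) → A)) = 1/6 → 1/6 = 1
and checking the remaining 48 assignments likewise gives ≥ 1 in every case.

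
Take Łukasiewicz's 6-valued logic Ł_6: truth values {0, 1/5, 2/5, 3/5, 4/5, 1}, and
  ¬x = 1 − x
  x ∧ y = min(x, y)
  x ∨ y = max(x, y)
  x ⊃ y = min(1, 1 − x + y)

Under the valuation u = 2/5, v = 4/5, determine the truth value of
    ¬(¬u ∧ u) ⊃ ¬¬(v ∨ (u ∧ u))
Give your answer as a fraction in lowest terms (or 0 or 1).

¬u = ¬2/5 = 3/5
¬u ∧ u = 3/5 ∧ 2/5 = 2/5
¬(¬u ∧ u) = ¬2/5 = 3/5
u ∧ u = 2/5 ∧ 2/5 = 2/5
v ∨ (u ∧ u) = 4/5 ∨ 2/5 = 4/5
¬(v ∨ (u ∧ u)) = ¬4/5 = 1/5
¬¬(v ∨ (u ∧ u)) = ¬1/5 = 4/5
¬(¬u ∧ u) ⊃ ¬¬(v ∨ (u ∧ u)) = 3/5 ⊃ 4/5 = 1

1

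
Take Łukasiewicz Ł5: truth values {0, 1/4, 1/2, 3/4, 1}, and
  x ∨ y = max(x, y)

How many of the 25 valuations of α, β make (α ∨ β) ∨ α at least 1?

9

value 1: 9 assignments (counts)
value 3/4: 7 assignments
value 1/2: 5 assignments
value 1/4: 3 assignments
value 0: 1 assignment
So 9 of the 25 assignments meet the threshold.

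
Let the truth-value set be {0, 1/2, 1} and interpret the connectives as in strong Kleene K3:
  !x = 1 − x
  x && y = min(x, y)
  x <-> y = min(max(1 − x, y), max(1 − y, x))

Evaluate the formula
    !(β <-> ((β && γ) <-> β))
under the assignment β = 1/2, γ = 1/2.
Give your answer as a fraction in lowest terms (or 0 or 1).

β && γ = 1/2 && 1/2 = 1/2
(β && γ) <-> β = 1/2 <-> 1/2 = 1/2
β <-> ((β && γ) <-> β) = 1/2 <-> 1/2 = 1/2
!(β <-> ((β && γ) <-> β)) = !1/2 = 1/2

1/2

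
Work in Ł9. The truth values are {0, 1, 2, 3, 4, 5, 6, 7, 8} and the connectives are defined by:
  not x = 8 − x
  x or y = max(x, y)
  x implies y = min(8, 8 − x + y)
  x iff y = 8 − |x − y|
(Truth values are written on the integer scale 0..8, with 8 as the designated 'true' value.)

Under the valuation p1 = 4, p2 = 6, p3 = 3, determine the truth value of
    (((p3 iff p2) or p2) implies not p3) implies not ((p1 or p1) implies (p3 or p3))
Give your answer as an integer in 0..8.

2

p3 iff p2 = 3 iff 6 = 5
(p3 iff p2) or p2 = 5 or 6 = 6
not p3 = not 3 = 5
((p3 iff p2) or p2) implies not p3 = 6 implies 5 = 7
p1 or p1 = 4 or 4 = 4
p3 or p3 = 3 or 3 = 3
(p1 or p1) implies (p3 or p3) = 4 implies 3 = 7
not ((p1 or p1) implies (p3 or p3)) = not 7 = 1
(((p3 iff p2) or p2) implies not p3) implies not ((p1 or p1) implies (p3 or p3)) = 7 implies 1 = 2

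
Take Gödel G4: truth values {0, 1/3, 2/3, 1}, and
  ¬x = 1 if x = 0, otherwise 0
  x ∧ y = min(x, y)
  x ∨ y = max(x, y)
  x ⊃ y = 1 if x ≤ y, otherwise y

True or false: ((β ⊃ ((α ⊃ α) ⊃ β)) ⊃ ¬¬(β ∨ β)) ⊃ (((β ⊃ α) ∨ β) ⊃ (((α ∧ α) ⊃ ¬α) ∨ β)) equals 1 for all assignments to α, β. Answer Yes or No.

Counterexample: take α = 1/3, β = 1/3.
α ⊃ α = 1/3 ⊃ 1/3 = 1
(α ⊃ α) ⊃ β = 1 ⊃ 1/3 = 1/3
β ⊃ ((α ⊃ α) ⊃ β) = 1/3 ⊃ 1/3 = 1
β ∨ β = 1/3 ∨ 1/3 = 1/3
¬(β ∨ β) = ¬1/3 = 0
¬¬(β ∨ β) = ¬0 = 1
(β ⊃ ((α ⊃ α) ⊃ β)) ⊃ ¬¬(β ∨ β) = 1 ⊃ 1 = 1
β ⊃ α = 1/3 ⊃ 1/3 = 1
(β ⊃ α) ∨ β = 1 ∨ 1/3 = 1
α ∧ α = 1/3 ∧ 1/3 = 1/3
¬α = ¬1/3 = 0
(α ∧ α) ⊃ ¬α = 1/3 ⊃ 0 = 0
((α ∧ α) ⊃ ¬α) ∨ β = 0 ∨ 1/3 = 1/3
((β ⊃ α) ∨ β) ⊃ (((α ∧ α) ⊃ ¬α) ∨ β) = 1 ⊃ 1/3 = 1/3
((β ⊃ ((α ⊃ α) ⊃ β)) ⊃ ¬¬(β ∨ β)) ⊃ (((β ⊃ α) ∨ β) ⊃ (((α ∧ α) ⊃ ¬α) ∨ β)) = 1 ⊃ 1/3 = 1/3
This gives 1/3 ≠ 1.

No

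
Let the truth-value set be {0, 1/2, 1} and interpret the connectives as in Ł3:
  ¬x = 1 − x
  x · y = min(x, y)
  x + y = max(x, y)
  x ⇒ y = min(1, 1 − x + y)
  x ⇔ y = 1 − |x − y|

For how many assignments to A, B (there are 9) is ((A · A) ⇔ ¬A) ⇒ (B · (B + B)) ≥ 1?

7

A = 0, B = 0 ↦ 1  ≥
A = 0, B = 1/2 ↦ 1  ≥
A = 0, B = 1 ↦ 1  ≥
A = 1/2, B = 0 ↦ 0  <
A = 1/2, B = 1/2 ↦ 1/2  <
A = 1/2, B = 1 ↦ 1  ≥
A = 1, B = 0 ↦ 1  ≥
A = 1, B = 1/2 ↦ 1  ≥
A = 1, B = 1 ↦ 1  ≥
So 7 of the 9 assignments meet the threshold.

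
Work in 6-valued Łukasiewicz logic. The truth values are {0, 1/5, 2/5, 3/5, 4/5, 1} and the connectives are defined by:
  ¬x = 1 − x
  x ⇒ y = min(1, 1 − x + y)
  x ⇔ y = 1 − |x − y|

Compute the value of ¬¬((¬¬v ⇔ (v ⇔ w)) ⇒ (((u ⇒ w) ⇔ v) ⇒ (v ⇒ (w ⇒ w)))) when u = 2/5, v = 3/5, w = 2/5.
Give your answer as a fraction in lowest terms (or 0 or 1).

1

¬v = ¬3/5 = 2/5
¬¬v = ¬2/5 = 3/5
v ⇔ w = 3/5 ⇔ 2/5 = 4/5
¬¬v ⇔ (v ⇔ w) = 3/5 ⇔ 4/5 = 4/5
u ⇒ w = 2/5 ⇒ 2/5 = 1
(u ⇒ w) ⇔ v = 1 ⇔ 3/5 = 3/5
w ⇒ w = 2/5 ⇒ 2/5 = 1
v ⇒ (w ⇒ w) = 3/5 ⇒ 1 = 1
((u ⇒ w) ⇔ v) ⇒ (v ⇒ (w ⇒ w)) = 3/5 ⇒ 1 = 1
(¬¬v ⇔ (v ⇔ w)) ⇒ (((u ⇒ w) ⇔ v) ⇒ (v ⇒ (w ⇒ w))) = 4/5 ⇒ 1 = 1
¬((¬¬v ⇔ (v ⇔ w)) ⇒ (((u ⇒ w) ⇔ v) ⇒ (v ⇒ (w ⇒ w)))) = ¬1 = 0
¬¬((¬¬v ⇔ (v ⇔ w)) ⇒ (((u ⇒ w) ⇔ v) ⇒ (v ⇒ (w ⇒ w)))) = ¬0 = 1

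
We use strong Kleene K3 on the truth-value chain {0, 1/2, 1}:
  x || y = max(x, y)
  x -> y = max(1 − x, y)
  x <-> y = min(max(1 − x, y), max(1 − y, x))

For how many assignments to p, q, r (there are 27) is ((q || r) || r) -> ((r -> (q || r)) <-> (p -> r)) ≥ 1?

value 1: 15 assignments (counts)
value 1/2: 11 assignments
value 0: 1 assignment
So 15 of the 27 assignments meet the threshold.

15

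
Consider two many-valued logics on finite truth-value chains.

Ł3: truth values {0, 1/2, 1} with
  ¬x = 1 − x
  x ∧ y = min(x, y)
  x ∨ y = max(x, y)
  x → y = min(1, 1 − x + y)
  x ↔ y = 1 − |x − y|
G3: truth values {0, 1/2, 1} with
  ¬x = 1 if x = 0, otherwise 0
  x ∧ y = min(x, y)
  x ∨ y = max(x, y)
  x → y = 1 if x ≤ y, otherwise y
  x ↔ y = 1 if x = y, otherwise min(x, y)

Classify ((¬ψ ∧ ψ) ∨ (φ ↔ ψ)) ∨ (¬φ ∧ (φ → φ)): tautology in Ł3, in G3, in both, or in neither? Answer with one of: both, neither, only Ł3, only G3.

In Ł3: at φ = 1/2, ψ = 0 the value is 1/2 — not a tautology.
In G3: at φ = 1/2, ψ = 0 the value is 0 — not a tautology.

neither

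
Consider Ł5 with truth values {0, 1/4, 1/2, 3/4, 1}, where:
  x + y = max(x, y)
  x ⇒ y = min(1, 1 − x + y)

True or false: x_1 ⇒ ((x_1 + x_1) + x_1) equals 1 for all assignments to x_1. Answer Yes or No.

Yes

x_1 = 0 ↦ 1
x_1 = 1/4 ↦ 1
x_1 = 1/2 ↦ 1
x_1 = 3/4 ↦ 1
x_1 = 1 ↦ 1
Every assignment gives a value ≥ 1.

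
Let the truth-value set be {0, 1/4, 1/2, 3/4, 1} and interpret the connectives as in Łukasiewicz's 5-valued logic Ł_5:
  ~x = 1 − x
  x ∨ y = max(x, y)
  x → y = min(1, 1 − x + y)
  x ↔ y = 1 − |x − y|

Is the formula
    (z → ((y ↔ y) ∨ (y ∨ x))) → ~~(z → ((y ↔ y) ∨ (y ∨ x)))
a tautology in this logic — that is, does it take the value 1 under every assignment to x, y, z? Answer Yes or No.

At x = 1/2, y = 1/2, z = 1, for instance:
y ↔ y = 1/2 ↔ 1/2 = 1
y ∨ x = 1/2 ∨ 1/2 = 1/2
(y ↔ y) ∨ (y ∨ x) = 1 ∨ 1/2 = 1
z → ((y ↔ y) ∨ (y ∨ x)) = 1 → 1 = 1
~(z → ((y ↔ y) ∨ (y ∨ x))) = ~1 = 0
~~(z → ((y ↔ y) ∨ (y ∨ x))) = ~0 = 1
(z → ((y ↔ y) ∨ (y ∨ x))) → ~~(z → ((y ↔ y) ∨ (y ∨ x))) = 1 → 1 = 1
and checking the remaining 124 assignments likewise gives ≥ 1 in every case.

Yes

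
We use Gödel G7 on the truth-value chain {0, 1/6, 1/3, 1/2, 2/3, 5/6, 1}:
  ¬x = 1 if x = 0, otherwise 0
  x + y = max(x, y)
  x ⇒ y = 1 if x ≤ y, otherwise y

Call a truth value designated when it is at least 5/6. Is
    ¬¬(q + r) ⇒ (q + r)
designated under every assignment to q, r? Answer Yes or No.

Counterexample: take q = 0, r = 1/6.
q + r = 0 + 1/6 = 1/6
¬(q + r) = ¬1/6 = 0
¬¬(q + r) = ¬0 = 1
¬¬(q + r) ⇒ (q + r) = 1 ⇒ 1/6 = 1/6
This gives 1/6, which is below 5/6.

No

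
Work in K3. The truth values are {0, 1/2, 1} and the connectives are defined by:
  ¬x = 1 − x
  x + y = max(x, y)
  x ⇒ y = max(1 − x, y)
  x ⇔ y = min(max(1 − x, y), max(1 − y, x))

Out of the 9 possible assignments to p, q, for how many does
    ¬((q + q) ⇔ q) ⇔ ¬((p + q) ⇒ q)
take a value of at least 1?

4

p = 0, q = 0 ↦ 1  ≥
p = 0, q = 1/2 ↦ 1/2  <
p = 0, q = 1 ↦ 1  ≥
p = 1/2, q = 0 ↦ 1/2  <
p = 1/2, q = 1/2 ↦ 1/2  <
p = 1/2, q = 1 ↦ 1  ≥
p = 1, q = 0 ↦ 0  <
p = 1, q = 1/2 ↦ 1/2  <
p = 1, q = 1 ↦ 1  ≥
So 4 of the 9 assignments meet the threshold.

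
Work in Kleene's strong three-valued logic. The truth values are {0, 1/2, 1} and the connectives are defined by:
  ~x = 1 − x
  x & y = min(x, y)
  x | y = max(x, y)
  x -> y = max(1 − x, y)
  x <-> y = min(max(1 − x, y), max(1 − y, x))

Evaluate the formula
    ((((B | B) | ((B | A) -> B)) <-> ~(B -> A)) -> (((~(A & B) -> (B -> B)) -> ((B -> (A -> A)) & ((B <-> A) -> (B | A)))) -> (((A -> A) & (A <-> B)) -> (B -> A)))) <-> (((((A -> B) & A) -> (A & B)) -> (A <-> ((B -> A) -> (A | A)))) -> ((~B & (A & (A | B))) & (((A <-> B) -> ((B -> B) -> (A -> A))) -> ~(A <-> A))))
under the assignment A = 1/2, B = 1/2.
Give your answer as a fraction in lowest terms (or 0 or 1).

1/2

B | B = 1/2 | 1/2 = 1/2
B | A = 1/2 | 1/2 = 1/2
(B | A) -> B = 1/2 -> 1/2 = 1/2
(B | B) | ((B | A) -> B) = 1/2 | 1/2 = 1/2
B -> A = 1/2 -> 1/2 = 1/2
~(B -> A) = ~1/2 = 1/2
((B | B) | ((B | A) -> B)) <-> ~(B -> A) = 1/2 <-> 1/2 = 1/2
A & B = 1/2 & 1/2 = 1/2
~(A & B) = ~1/2 = 1/2
B -> B = 1/2 -> 1/2 = 1/2
~(A & B) -> (B -> B) = 1/2 -> 1/2 = 1/2
A -> A = 1/2 -> 1/2 = 1/2
B -> (A -> A) = 1/2 -> 1/2 = 1/2
B <-> A = 1/2 <-> 1/2 = 1/2
B | A = 1/2 | 1/2 = 1/2
(B <-> A) -> (B | A) = 1/2 -> 1/2 = 1/2
(B -> (A -> A)) & ((B <-> A) -> (B | A)) = 1/2 & 1/2 = 1/2
(~(A & B) -> (B -> B)) -> ((B -> (A -> A)) & ((B <-> A) -> (B | A))) = 1/2 -> 1/2 = 1/2
A -> A = 1/2 -> 1/2 = 1/2
A <-> B = 1/2 <-> 1/2 = 1/2
(A -> A) & (A <-> B) = 1/2 & 1/2 = 1/2
B -> A = 1/2 -> 1/2 = 1/2
((A -> A) & (A <-> B)) -> (B -> A) = 1/2 -> 1/2 = 1/2
((~(A & B) -> (B -> B)) -> ((B -> (A -> A)) & ((B <-> A) -> (B | A)))) -> (((A -> A) & (A <-> B)) -> (B -> A)) = 1/2 -> 1/2 = 1/2
(((B | B) | ((B | A) -> B)) <-> ~(B -> A)) -> (((~(A & B) -> (B -> B)) -> ((B -> (A -> A)) & ((B <-> A) -> (B | A)))) -> (((A -> A) & (A <-> B)) -> (B -> A))) = 1/2 -> 1/2 = 1/2
A -> B = 1/2 -> 1/2 = 1/2
(A -> B) & A = 1/2 & 1/2 = 1/2
A & B = 1/2 & 1/2 = 1/2
((A -> B) & A) -> (A & B) = 1/2 -> 1/2 = 1/2
B -> A = 1/2 -> 1/2 = 1/2
A | A = 1/2 | 1/2 = 1/2
(B -> A) -> (A | A) = 1/2 -> 1/2 = 1/2
A <-> ((B -> A) -> (A | A)) = 1/2 <-> 1/2 = 1/2
(((A -> B) & A) -> (A & B)) -> (A <-> ((B -> A) -> (A | A))) = 1/2 -> 1/2 = 1/2
~B = ~1/2 = 1/2
A | B = 1/2 | 1/2 = 1/2
A & (A | B) = 1/2 & 1/2 = 1/2
~B & (A & (A | B)) = 1/2 & 1/2 = 1/2
A <-> B = 1/2 <-> 1/2 = 1/2
B -> B = 1/2 -> 1/2 = 1/2
A -> A = 1/2 -> 1/2 = 1/2
(B -> B) -> (A -> A) = 1/2 -> 1/2 = 1/2
(A <-> B) -> ((B -> B) -> (A -> A)) = 1/2 -> 1/2 = 1/2
A <-> A = 1/2 <-> 1/2 = 1/2
~(A <-> A) = ~1/2 = 1/2
((A <-> B) -> ((B -> B) -> (A -> A))) -> ~(A <-> A) = 1/2 -> 1/2 = 1/2
(~B & (A & (A | B))) & (((A <-> B) -> ((B -> B) -> (A -> A))) -> ~(A <-> A)) = 1/2 & 1/2 = 1/2
((((A -> B) & A) -> (A & B)) -> (A <-> ((B -> A) -> (A | A)))) -> ((~B & (A & (A | B))) & (((A <-> B) -> ((B -> B) -> (A -> A))) -> ~(A <-> A))) = 1/2 -> 1/2 = 1/2
((((B | B) | ((B | A) -> B)) <-> ~(B -> A)) -> (((~(A & B) -> (B -> B)) -> ((B -> (A -> A)) & ((B <-> A) -> (B | A)))) -> (((A -> A) & (A <-> B)) -> (B -> A)))) <-> (((((A -> B) & A) -> (A & B)) -> (A <-> ((B -> A) -> (A | A)))) -> ((~B & (A & (A | B))) & (((A <-> B) -> ((B -> B) -> (A -> A))) -> ~(A <-> A)))) = 1/2 <-> 1/2 = 1/2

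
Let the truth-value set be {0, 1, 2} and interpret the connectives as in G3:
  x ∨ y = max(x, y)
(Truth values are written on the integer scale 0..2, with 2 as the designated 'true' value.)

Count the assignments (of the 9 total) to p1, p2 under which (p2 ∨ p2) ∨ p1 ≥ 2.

p1 = 0, p2 = 0 ↦ 0  <
p1 = 0, p2 = 1 ↦ 1  <
p1 = 0, p2 = 2 ↦ 2  ≥
p1 = 1, p2 = 0 ↦ 1  <
p1 = 1, p2 = 1 ↦ 1  <
p1 = 1, p2 = 2 ↦ 2  ≥
p1 = 2, p2 = 0 ↦ 2  ≥
p1 = 2, p2 = 1 ↦ 2  ≥
p1 = 2, p2 = 2 ↦ 2  ≥
So 5 of the 9 assignments meet the threshold.

5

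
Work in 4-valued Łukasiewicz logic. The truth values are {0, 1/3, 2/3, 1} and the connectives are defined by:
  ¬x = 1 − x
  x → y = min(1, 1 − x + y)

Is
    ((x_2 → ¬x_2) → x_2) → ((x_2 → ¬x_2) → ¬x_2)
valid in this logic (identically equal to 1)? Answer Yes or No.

Counterexample: take x_2 = 2/3.
¬x_2 = ¬2/3 = 1/3
x_2 → ¬x_2 = 2/3 → 1/3 = 2/3
(x_2 → ¬x_2) → x_2 = 2/3 → 2/3 = 1
¬x_2 = ¬2/3 = 1/3
x_2 → ¬x_2 = 2/3 → 1/3 = 2/3
¬x_2 = ¬2/3 = 1/3
(x_2 → ¬x_2) → ¬x_2 = 2/3 → 1/3 = 2/3
((x_2 → ¬x_2) → x_2) → ((x_2 → ¬x_2) → ¬x_2) = 1 → 2/3 = 2/3
This gives 2/3 ≠ 1.

No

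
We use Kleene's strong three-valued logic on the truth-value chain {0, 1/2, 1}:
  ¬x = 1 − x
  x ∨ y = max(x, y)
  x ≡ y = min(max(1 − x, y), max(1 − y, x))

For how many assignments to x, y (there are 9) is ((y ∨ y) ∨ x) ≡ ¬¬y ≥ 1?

4

x = 0, y = 0 ↦ 1  ≥
x = 0, y = 1/2 ↦ 1/2  <
x = 0, y = 1 ↦ 1  ≥
x = 1/2, y = 0 ↦ 1/2  <
x = 1/2, y = 1/2 ↦ 1/2  <
x = 1/2, y = 1 ↦ 1  ≥
x = 1, y = 0 ↦ 0  <
x = 1, y = 1/2 ↦ 1/2  <
x = 1, y = 1 ↦ 1  ≥
So 4 of the 9 assignments meet the threshold.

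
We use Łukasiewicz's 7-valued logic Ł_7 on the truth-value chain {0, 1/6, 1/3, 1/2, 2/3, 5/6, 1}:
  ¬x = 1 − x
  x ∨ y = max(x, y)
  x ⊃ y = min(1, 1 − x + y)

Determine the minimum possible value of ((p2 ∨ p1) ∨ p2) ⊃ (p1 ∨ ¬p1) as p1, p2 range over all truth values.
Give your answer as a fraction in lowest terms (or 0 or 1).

1/2

Take p1 = 1/2, p2 = 1:
p2 ∨ p1 = 1 ∨ 1/2 = 1
(p2 ∨ p1) ∨ p2 = 1 ∨ 1 = 1
¬p1 = ¬1/2 = 1/2
p1 ∨ ¬p1 = 1/2 ∨ 1/2 = 1/2
((p2 ∨ p1) ∨ p2) ⊃ (p1 ∨ ¬p1) = 1 ⊃ 1/2 = 1/2
No assignment yields a value below 1/2, so this is the minimum.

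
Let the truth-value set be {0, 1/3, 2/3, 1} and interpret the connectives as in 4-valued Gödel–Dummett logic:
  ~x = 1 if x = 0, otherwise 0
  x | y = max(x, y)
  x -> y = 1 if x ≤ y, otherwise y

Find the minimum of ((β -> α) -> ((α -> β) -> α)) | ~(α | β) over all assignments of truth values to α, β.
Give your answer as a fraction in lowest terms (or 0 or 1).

Take α = 1/3, β = 1/3:
β -> α = 1/3 -> 1/3 = 1
α -> β = 1/3 -> 1/3 = 1
(α -> β) -> α = 1 -> 1/3 = 1/3
(β -> α) -> ((α -> β) -> α) = 1 -> 1/3 = 1/3
α | β = 1/3 | 1/3 = 1/3
~(α | β) = ~1/3 = 0
((β -> α) -> ((α -> β) -> α)) | ~(α | β) = 1/3 | 0 = 1/3
No assignment yields a value below 1/3, so this is the minimum.

1/3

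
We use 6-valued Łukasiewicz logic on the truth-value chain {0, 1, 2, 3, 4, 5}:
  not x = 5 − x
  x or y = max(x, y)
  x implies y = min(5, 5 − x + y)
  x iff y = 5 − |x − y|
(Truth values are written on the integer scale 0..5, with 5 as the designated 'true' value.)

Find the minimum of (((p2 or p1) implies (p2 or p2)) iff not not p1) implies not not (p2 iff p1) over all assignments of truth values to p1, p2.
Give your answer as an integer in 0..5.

Take p1 = 3, p2 = 0:
p2 or p1 = 0 or 3 = 3
p2 or p2 = 0 or 0 = 0
(p2 or p1) implies (p2 or p2) = 3 implies 0 = 2
not p1 = not 3 = 2
not not p1 = not 2 = 3
((p2 or p1) implies (p2 or p2)) iff not not p1 = 2 iff 3 = 4
p2 iff p1 = 0 iff 3 = 2
not (p2 iff p1) = not 2 = 3
not not (p2 iff p1) = not 3 = 2
(((p2 or p1) implies (p2 or p2)) iff not not p1) implies not not (p2 iff p1) = 4 implies 2 = 3
No assignment yields a value below 3, so this is the minimum.

3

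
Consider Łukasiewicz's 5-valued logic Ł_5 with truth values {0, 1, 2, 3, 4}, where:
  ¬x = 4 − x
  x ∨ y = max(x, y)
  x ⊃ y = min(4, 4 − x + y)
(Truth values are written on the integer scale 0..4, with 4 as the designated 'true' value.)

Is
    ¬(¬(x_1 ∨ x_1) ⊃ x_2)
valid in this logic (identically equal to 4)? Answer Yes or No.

No

Counterexample: take x_1 = 0, x_2 = 1.
x_1 ∨ x_1 = 0 ∨ 0 = 0
¬(x_1 ∨ x_1) = ¬0 = 4
¬(x_1 ∨ x_1) ⊃ x_2 = 4 ⊃ 1 = 1
¬(¬(x_1 ∨ x_1) ⊃ x_2) = ¬1 = 3
This gives 3 ≠ 4.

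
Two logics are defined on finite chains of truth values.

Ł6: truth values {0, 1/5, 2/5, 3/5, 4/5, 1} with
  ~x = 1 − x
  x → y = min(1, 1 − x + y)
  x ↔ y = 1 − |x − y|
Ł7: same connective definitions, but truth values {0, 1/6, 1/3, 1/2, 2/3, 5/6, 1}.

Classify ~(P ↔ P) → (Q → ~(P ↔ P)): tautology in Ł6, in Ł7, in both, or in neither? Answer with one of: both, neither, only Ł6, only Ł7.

both

In Ł6: every assignment gives 1 — tautology.
In Ł7: every assignment gives 1 — tautology.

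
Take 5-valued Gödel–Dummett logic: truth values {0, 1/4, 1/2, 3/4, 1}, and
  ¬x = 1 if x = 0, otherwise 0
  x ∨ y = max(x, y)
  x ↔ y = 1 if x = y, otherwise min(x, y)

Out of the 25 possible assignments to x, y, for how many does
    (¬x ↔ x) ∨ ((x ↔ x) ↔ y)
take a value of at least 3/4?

value 1: 5 assignments (counts)
value 3/4: 5 assignments (counts)
value 1/2: 5 assignments
value 1/4: 5 assignments
value 0: 5 assignments
So 10 of the 25 assignments meet the threshold.

10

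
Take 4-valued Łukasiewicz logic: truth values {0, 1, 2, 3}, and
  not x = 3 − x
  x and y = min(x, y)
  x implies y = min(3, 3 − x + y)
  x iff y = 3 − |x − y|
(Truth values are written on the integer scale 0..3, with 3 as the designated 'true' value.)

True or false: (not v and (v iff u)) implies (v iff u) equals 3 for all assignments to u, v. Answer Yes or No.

Yes

u = 0, v = 0 ↦ 3
u = 0, v = 1 ↦ 3
u = 0, v = 2 ↦ 3
u = 0, v = 3 ↦ 3
u = 1, v = 0 ↦ 3
u = 1, v = 1 ↦ 3
u = 1, v = 2 ↦ 3
u = 1, v = 3 ↦ 3
u = 2, v = 0 ↦ 3
u = 2, v = 1 ↦ 3
u = 2, v = 2 ↦ 3
u = 2, v = 3 ↦ 3
u = 3, v = 0 ↦ 3
u = 3, v = 1 ↦ 3
u = 3, v = 2 ↦ 3
u = 3, v = 3 ↦ 3
Every assignment gives a value ≥ 3.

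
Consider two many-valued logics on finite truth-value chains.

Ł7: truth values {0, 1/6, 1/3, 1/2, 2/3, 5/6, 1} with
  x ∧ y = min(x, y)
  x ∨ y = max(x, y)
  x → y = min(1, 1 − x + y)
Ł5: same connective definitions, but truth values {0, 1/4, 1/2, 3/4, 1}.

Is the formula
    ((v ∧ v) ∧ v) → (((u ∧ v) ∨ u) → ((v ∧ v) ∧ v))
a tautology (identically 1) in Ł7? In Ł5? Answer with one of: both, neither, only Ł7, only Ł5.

In Ł7: every assignment gives 1 — tautology.
In Ł5: every assignment gives 1 — tautology.

both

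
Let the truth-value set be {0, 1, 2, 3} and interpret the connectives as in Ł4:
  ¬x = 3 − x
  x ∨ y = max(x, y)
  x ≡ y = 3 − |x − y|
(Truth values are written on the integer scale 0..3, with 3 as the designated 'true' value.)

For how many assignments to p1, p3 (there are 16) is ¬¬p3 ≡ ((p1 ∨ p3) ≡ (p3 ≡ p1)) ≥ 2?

p1 = 0, p3 = 0 ↦ 3  ≥
p1 = 0, p3 = 1 ↦ 2  ≥
p1 = 0, p3 = 2 ↦ 3  ≥
p1 = 0, p3 = 3 ↦ 0  <
p1 = 1, p3 = 0 ↦ 1  <
p1 = 1, p3 = 1 ↦ 3  ≥
p1 = 1, p3 = 2 ↦ 2  ≥
p1 = 1, p3 = 3 ↦ 1  <
p1 = 2, p3 = 0 ↦ 1  <
p1 = 2, p3 = 1 ↦ 1  <
p1 = 2, p3 = 2 ↦ 3  ≥
p1 = 2, p3 = 3 ↦ 2  ≥
p1 = 3, p3 = 0 ↦ 3  ≥
p1 = 3, p3 = 1 ↦ 3  ≥
p1 = 3, p3 = 2 ↦ 3  ≥
p1 = 3, p3 = 3 ↦ 3  ≥
So 11 of the 16 assignments meet the threshold.

11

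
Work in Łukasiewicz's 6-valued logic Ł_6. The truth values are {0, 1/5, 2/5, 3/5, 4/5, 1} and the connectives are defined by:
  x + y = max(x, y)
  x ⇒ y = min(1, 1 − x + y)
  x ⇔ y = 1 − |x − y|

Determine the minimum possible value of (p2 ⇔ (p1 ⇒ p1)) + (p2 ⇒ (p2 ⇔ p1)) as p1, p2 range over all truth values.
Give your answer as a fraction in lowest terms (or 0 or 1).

4/5

Take p1 = 0, p2 = 3/5:
p1 ⇒ p1 = 0 ⇒ 0 = 1
p2 ⇔ (p1 ⇒ p1) = 3/5 ⇔ 1 = 3/5
p2 ⇔ p1 = 3/5 ⇔ 0 = 2/5
p2 ⇒ (p2 ⇔ p1) = 3/5 ⇒ 2/5 = 4/5
(p2 ⇔ (p1 ⇒ p1)) + (p2 ⇒ (p2 ⇔ p1)) = 3/5 + 4/5 = 4/5
No assignment yields a value below 4/5, so this is the minimum.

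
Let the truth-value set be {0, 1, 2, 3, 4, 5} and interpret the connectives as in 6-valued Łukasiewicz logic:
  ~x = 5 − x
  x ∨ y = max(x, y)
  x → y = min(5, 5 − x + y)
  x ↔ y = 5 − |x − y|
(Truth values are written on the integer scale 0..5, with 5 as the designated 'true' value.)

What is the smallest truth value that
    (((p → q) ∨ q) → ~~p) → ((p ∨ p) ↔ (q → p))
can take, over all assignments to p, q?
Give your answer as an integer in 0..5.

Take p = 2, q = 0:
p → q = 2 → 0 = 3
(p → q) ∨ q = 3 ∨ 0 = 3
~p = ~2 = 3
~~p = ~3 = 2
((p → q) ∨ q) → ~~p = 3 → 2 = 4
p ∨ p = 2 ∨ 2 = 2
q → p = 0 → 2 = 5
(p ∨ p) ↔ (q → p) = 2 ↔ 5 = 2
(((p → q) ∨ q) → ~~p) → ((p ∨ p) ↔ (q → p)) = 4 → 2 = 3
No assignment yields a value below 3, so this is the minimum.

3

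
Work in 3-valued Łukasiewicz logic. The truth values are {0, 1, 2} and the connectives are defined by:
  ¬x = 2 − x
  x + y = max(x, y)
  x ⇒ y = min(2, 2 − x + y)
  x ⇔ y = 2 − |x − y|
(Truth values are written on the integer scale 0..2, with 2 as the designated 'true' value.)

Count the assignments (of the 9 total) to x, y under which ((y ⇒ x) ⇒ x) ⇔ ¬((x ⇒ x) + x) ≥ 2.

x = 0, y = 0 ↦ 2  ≥
x = 0, y = 1 ↦ 1  <
x = 0, y = 2 ↦ 0  <
x = 1, y = 0 ↦ 1  <
x = 1, y = 1 ↦ 1  <
x = 1, y = 2 ↦ 0  <
x = 2, y = 0 ↦ 0  <
x = 2, y = 1 ↦ 0  <
x = 2, y = 2 ↦ 0  <
So 1 of the 9 assignments meets the threshold.

1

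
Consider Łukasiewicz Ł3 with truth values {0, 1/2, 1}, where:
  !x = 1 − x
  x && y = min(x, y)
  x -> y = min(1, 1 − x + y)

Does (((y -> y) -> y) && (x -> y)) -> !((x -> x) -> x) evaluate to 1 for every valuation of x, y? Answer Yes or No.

No

Counterexample: take x = 1/2, y = 1.
y -> y = 1 -> 1 = 1
(y -> y) -> y = 1 -> 1 = 1
x -> y = 1/2 -> 1 = 1
((y -> y) -> y) && (x -> y) = 1 && 1 = 1
x -> x = 1/2 -> 1/2 = 1
(x -> x) -> x = 1 -> 1/2 = 1/2
!((x -> x) -> x) = !1/2 = 1/2
(((y -> y) -> y) && (x -> y)) -> !((x -> x) -> x) = 1 -> 1/2 = 1/2
This gives 1/2 ≠ 1.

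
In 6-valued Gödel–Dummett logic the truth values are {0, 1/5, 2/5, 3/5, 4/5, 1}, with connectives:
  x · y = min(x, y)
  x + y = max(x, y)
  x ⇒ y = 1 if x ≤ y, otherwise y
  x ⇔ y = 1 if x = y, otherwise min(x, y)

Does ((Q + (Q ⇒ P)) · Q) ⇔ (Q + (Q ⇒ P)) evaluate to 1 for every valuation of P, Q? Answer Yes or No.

Counterexample: take P = 0, Q = 0.
Q ⇒ P = 0 ⇒ 0 = 1
Q + (Q ⇒ P) = 0 + 1 = 1
(Q + (Q ⇒ P)) · Q = 1 · 0 = 0
((Q + (Q ⇒ P)) · Q) ⇔ (Q + (Q ⇒ P)) = 0 ⇔ 1 = 0
This gives 0 ≠ 1.

No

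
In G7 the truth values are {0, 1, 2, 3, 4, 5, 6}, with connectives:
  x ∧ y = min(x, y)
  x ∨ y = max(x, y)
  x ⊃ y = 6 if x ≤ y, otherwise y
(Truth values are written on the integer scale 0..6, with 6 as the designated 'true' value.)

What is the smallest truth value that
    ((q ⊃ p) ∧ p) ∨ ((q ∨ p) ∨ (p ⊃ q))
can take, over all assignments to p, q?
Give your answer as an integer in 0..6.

1

Take p = 1, q = 0:
q ⊃ p = 0 ⊃ 1 = 6
(q ⊃ p) ∧ p = 6 ∧ 1 = 1
q ∨ p = 0 ∨ 1 = 1
p ⊃ q = 1 ⊃ 0 = 0
(q ∨ p) ∨ (p ⊃ q) = 1 ∨ 0 = 1
((q ⊃ p) ∧ p) ∨ ((q ∨ p) ∨ (p ⊃ q)) = 1 ∨ 1 = 1
No assignment yields a value below 1, so this is the minimum.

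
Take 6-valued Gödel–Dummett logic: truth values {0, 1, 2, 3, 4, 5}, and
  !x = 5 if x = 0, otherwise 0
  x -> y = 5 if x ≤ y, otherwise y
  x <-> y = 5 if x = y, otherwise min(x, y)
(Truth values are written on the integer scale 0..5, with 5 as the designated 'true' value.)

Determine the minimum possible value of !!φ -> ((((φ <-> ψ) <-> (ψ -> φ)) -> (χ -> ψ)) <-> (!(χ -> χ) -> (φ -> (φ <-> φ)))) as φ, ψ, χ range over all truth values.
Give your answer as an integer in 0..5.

1

Take φ = 1, ψ = 1, χ = 2:
!φ = !1 = 0
!!φ = !0 = 5
φ <-> ψ = 1 <-> 1 = 5
ψ -> φ = 1 -> 1 = 5
(φ <-> ψ) <-> (ψ -> φ) = 5 <-> 5 = 5
χ -> ψ = 2 -> 1 = 1
((φ <-> ψ) <-> (ψ -> φ)) -> (χ -> ψ) = 5 -> 1 = 1
χ -> χ = 2 -> 2 = 5
!(χ -> χ) = !5 = 0
φ <-> φ = 1 <-> 1 = 5
φ -> (φ <-> φ) = 1 -> 5 = 5
!(χ -> χ) -> (φ -> (φ <-> φ)) = 0 -> 5 = 5
(((φ <-> ψ) <-> (ψ -> φ)) -> (χ -> ψ)) <-> (!(χ -> χ) -> (φ -> (φ <-> φ))) = 1 <-> 5 = 1
!!φ -> ((((φ <-> ψ) <-> (ψ -> φ)) -> (χ -> ψ)) <-> (!(χ -> χ) -> (φ -> (φ <-> φ)))) = 5 -> 1 = 1
No assignment yields a value below 1, so this is the minimum.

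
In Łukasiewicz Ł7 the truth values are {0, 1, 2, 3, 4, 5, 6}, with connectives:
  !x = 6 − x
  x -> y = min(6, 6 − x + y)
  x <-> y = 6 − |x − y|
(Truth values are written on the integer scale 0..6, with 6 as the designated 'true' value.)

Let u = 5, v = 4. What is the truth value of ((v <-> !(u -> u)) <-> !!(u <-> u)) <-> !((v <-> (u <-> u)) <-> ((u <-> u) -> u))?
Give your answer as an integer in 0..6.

u -> u = 5 -> 5 = 6
!(u -> u) = !6 = 0
v <-> !(u -> u) = 4 <-> 0 = 2
u <-> u = 5 <-> 5 = 6
!(u <-> u) = !6 = 0
!!(u <-> u) = !0 = 6
(v <-> !(u -> u)) <-> !!(u <-> u) = 2 <-> 6 = 2
u <-> u = 5 <-> 5 = 6
v <-> (u <-> u) = 4 <-> 6 = 4
u <-> u = 5 <-> 5 = 6
(u <-> u) -> u = 6 -> 5 = 5
(v <-> (u <-> u)) <-> ((u <-> u) -> u) = 4 <-> 5 = 5
!((v <-> (u <-> u)) <-> ((u <-> u) -> u)) = !5 = 1
((v <-> !(u -> u)) <-> !!(u <-> u)) <-> !((v <-> (u <-> u)) <-> ((u <-> u) -> u)) = 2 <-> 1 = 5

5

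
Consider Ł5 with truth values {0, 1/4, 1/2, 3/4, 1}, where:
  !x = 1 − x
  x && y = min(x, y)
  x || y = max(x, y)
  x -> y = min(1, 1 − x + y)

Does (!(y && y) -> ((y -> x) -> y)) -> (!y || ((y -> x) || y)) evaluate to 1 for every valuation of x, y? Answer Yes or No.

No

Counterexample: take x = 0, y = 1/2.
y && y = 1/2 && 1/2 = 1/2
!(y && y) = !1/2 = 1/2
y -> x = 1/2 -> 0 = 1/2
(y -> x) -> y = 1/2 -> 1/2 = 1
!(y && y) -> ((y -> x) -> y) = 1/2 -> 1 = 1
!y = !1/2 = 1/2
y -> x = 1/2 -> 0 = 1/2
(y -> x) || y = 1/2 || 1/2 = 1/2
!y || ((y -> x) || y) = 1/2 || 1/2 = 1/2
(!(y && y) -> ((y -> x) -> y)) -> (!y || ((y -> x) || y)) = 1 -> 1/2 = 1/2
This gives 1/2 ≠ 1.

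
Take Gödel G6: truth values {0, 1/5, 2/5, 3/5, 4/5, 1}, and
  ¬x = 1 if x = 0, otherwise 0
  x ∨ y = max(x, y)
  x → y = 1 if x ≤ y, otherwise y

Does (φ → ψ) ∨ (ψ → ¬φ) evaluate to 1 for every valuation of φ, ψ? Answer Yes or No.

No

Counterexample: take φ = 2/5, ψ = 1/5.
φ → ψ = 2/5 → 1/5 = 1/5
¬φ = ¬2/5 = 0
ψ → ¬φ = 1/5 → 0 = 0
(φ → ψ) ∨ (ψ → ¬φ) = 1/5 ∨ 0 = 1/5
This gives 1/5 ≠ 1.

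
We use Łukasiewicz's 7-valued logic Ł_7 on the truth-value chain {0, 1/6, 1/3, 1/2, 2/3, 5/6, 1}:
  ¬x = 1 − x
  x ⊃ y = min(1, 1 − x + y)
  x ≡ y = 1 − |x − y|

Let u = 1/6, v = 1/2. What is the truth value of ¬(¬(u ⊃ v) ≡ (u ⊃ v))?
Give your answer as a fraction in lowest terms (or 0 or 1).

1

u ⊃ v = 1/6 ⊃ 1/2 = 1
¬(u ⊃ v) = ¬1 = 0
u ⊃ v = 1/6 ⊃ 1/2 = 1
¬(u ⊃ v) ≡ (u ⊃ v) = 0 ≡ 1 = 0
¬(¬(u ⊃ v) ≡ (u ⊃ v)) = ¬0 = 1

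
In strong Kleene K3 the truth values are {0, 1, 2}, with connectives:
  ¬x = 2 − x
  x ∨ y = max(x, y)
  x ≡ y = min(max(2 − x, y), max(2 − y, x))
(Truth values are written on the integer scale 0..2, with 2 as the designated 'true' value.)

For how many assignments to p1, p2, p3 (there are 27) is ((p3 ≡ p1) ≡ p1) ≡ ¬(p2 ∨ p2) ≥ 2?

value 2: 4 assignments (counts)
value 1: 19 assignments
value 0: 4 assignments
So 4 of the 27 assignments meet the threshold.

4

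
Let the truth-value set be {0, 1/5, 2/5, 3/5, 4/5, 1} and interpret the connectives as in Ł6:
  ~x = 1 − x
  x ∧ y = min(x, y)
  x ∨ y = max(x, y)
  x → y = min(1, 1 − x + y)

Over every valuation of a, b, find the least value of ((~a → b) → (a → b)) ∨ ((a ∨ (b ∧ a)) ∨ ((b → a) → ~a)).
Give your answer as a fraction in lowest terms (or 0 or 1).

Take a = 3/5, b = 0:
~a = ~3/5 = 2/5
~a → b = 2/5 → 0 = 3/5
a → b = 3/5 → 0 = 2/5
(~a → b) → (a → b) = 3/5 → 2/5 = 4/5
b ∧ a = 0 ∧ 3/5 = 0
a ∨ (b ∧ a) = 3/5 ∨ 0 = 3/5
b → a = 0 → 3/5 = 1
~a = ~3/5 = 2/5
(b → a) → ~a = 1 → 2/5 = 2/5
(a ∨ (b ∧ a)) ∨ ((b → a) → ~a) = 3/5 ∨ 2/5 = 3/5
((~a → b) → (a → b)) ∨ ((a ∨ (b ∧ a)) ∨ ((b → a) → ~a)) = 4/5 ∨ 3/5 = 4/5
No assignment yields a value below 4/5, so this is the minimum.

4/5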